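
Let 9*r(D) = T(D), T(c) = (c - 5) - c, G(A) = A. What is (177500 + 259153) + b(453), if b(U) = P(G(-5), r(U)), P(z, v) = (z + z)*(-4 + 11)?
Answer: 436583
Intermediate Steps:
T(c) = -5 (T(c) = (-5 + c) - c = -5)
r(D) = -5/9 (r(D) = (⅑)*(-5) = -5/9)
P(z, v) = 14*z (P(z, v) = (2*z)*7 = 14*z)
b(U) = -70 (b(U) = 14*(-5) = -70)
(177500 + 259153) + b(453) = (177500 + 259153) - 70 = 436653 - 70 = 436583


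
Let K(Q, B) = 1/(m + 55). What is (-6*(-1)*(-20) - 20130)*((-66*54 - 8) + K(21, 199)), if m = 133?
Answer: 6799291875/94 ≈ 7.2333e+7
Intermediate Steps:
K(Q, B) = 1/188 (K(Q, B) = 1/(133 + 55) = 1/188)
(-6*(-1)*(-20) - 20130)*((-66*54 - 8) + K(21, 199)) = (-6*(-1)*(-20) - 20130)*((-66*54 - 8) + 1/188) = (6*(-20) - 20130)*((-3564 - 8) + 1/188) = (-120 - 20130)*(-3572 + 1/188) = -20250*(-671535/188) = 6799291875/94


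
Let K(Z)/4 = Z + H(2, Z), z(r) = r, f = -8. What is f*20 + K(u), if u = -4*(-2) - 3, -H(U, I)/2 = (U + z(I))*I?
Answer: -420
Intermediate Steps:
H(U, I) = -2*I*(I + U) (H(U, I) = -2*(U + I)*I = -2*(I + U)*I = -2*I*(I + U))
u = 5 (u = 8 - 3 = 5)
K(Z) = 4*Z - 8*Z*(2 + Z) (K(Z) = 4*(Z - 2*Z*(Z + 2)) = 4*(Z - 2*Z*(2 + Z)) = 4*Z - 8*Z*(2 + Z))
f*20 + K(u) = -8*20 + 4*5*(-3 - 2*5) = -160 + 4*5*(-3 - 10) = -160 + 4*5*(-13) = -160 - 260 = -420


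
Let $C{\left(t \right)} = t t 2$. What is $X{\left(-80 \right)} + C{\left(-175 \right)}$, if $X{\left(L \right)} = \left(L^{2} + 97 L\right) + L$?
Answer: $59810$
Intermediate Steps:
$X{\left(L \right)} = L^{2} + 98 L$
$C{\left(t \right)} = 2 t^{2}$ ($C{\left(t \right)} = t^{2} \cdot 2 = 2 t^{2}$)
$X{\left(-80 \right)} + C{\left(-175 \right)} = - 80 \left(98 - 80\right) + 2 \left(-175\right)^{2} = \left(-80\right) 18 + 2 \cdot 30625 = -1440 + 61250 = 59810$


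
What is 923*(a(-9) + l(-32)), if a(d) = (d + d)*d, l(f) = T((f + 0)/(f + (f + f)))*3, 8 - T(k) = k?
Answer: 170755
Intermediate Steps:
T(k) = 8 - k
l(f) = 23 (l(f) = (8 - (f + 0)/(f + (f + f)))*3 = (8 - f/(f + 2*f))*3 = (8 - f/(3*f))*3 = (8 - f*1/(3*f))*3 = (8 - 1*⅓)*3 = (8 - ⅓)*3 = (23/3)*3 = 23)
a(d) = 2*d² (a(d) = (2*d)*d = 2*d²)
923*(a(-9) + l(-32)) = 923*(2*(-9)² + 23) = 923*(2*81 + 23) = 923*(162 + 23) = 923*185 = 170755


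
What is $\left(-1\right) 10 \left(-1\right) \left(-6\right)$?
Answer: $-60$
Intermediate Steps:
$\left(-1\right) 10 \left(-1\right) \left(-6\right) = \left(-10\right) \left(-1\right) \left(-6\right) = 10 \left(-6\right) = -60$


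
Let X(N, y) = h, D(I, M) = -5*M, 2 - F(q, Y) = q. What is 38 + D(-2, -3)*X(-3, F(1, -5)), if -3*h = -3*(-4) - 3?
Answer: -7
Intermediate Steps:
F(q, Y) = 2 - q
h = -3 (h = -(-3*(-4) - 3)/3 = -(12 - 3)/3 = -1/3*9 = -3)
X(N, y) = -3
38 + D(-2, -3)*X(-3, F(1, -5)) = 38 - 5*(-3)*(-3) = 38 + 15*(-3) = 38 - 45 = -7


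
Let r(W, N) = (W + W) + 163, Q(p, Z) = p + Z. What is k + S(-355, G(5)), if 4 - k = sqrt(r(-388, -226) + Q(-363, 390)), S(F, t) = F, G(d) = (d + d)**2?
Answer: -351 - I*sqrt(586) ≈ -351.0 - 24.207*I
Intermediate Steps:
Q(p, Z) = Z + p
G(d) = 4*d**2 (G(d) = (2*d)**2 = 4*d**2)
r(W, N) = 163 + 2*W (r(W, N) = 2*W + 163 = 163 + 2*W)
k = 4 - I*sqrt(586) (k = 4 - sqrt((163 + 2*(-388)) + (390 - 363)) = 4 - sqrt((163 - 776) + 27) = 4 - sqrt(-613 + 27) = 4 - sqrt(-586) = 4 - I*sqrt(586) ≈ 4.0 - 24.207*I)
k + S(-355, G(5)) = (4 - I*sqrt(586)) - 355 = -351 - I*sqrt(586)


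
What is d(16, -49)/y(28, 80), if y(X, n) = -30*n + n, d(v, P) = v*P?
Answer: 49/145 ≈ 0.33793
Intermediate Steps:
d(v, P) = P*v
y(X, n) = -29*n
d(16, -49)/y(28, 80) = (-49*16)/((-29*80)) = -784/(-2320) = -784*(-1/2320) = 49/145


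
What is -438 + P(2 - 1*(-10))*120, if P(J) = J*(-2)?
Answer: -3318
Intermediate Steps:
P(J) = -2*J
-438 + P(2 - 1*(-10))*120 = -438 - 2*(2 - 1*(-10))*120 = -438 - 2*(2 + 10)*120 = -438 - 2*12*120 = -438 - 24*120 = -438 - 2880 = -3318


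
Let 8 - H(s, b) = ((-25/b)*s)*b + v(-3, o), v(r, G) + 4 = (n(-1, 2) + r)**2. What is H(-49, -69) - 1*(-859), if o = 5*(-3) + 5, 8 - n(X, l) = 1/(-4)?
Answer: -6105/16 ≈ -381.56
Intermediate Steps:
n(X, l) = 33/4 (n(X, l) = 8 - 1/(-4) = 8 - 1*(-1/4) = 8 + 1/4 = 33/4)
o = -10 (o = -15 + 5 = -10)
v(r, G) = -4 + (33/4 + r)**2
H(s, b) = -249/16 + 25*s (H(s, b) = 8 - (((-25/b)*s)*b + (-4 + (33 + 4*(-3))**2/16)) = 8 - ((-25*s/b)*b + (-4 + (33 - 12)**2/16)) = 8 - (-25*s + (-4 + (1/16)*21**2)) = 8 - (-25*s + (-4 + (1/16)*441)) = 8 - (-25*s + (-4 + 441/16)) = 8 - (-25*s + 377/16) = 8 - (377/16 - 25*s) = 8 + (-377/16 + 25*s) = -249/16 + 25*s)
H(-49, -69) - 1*(-859) = (-249/16 + 25*(-49)) - 1*(-859) = (-249/16 - 1225) + 859 = -19849/16 + 859 = -6105/16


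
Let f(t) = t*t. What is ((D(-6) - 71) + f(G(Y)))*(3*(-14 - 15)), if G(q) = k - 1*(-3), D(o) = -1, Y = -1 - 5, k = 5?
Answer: 696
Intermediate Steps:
Y = -6
G(q) = 8 (G(q) = 5 - 1*(-3) = 5 + 3 = 8)
f(t) = t**2
((D(-6) - 71) + f(G(Y)))*(3*(-14 - 15)) = ((-1 - 71) + 8**2)*(3*(-14 - 15)) = (-72 + 64)*(3*(-29)) = -8*(-87) = 696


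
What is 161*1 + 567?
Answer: 728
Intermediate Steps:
161*1 + 567 = 161 + 567 = 728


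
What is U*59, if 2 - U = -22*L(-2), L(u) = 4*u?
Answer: -10266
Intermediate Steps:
U = -174 (U = 2 - (-22)*4*(-2) = 2 - (-22)*(-8) = 2 - 1*176 = 2 - 176 = -174)
U*59 = -174*59 = -10266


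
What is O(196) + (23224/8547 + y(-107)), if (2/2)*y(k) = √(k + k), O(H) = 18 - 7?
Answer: 117241/8547 + I*√214 ≈ 13.717 + 14.629*I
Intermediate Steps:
O(H) = 11
y(k) = √2*√k (y(k) = √(k + k) = √(2*k) = √2*√k)
O(196) + (23224/8547 + y(-107)) = 11 + (23224/8547 + √2*√(-107)) = 11 + (23224*(1/8547) + √2*(I*√107)) = 11 + (23224/8547 + I*√214) = 117241/8547 + I*√214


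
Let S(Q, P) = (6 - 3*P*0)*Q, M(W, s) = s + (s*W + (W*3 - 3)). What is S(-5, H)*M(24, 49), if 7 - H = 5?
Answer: -38820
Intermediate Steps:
H = 2 (H = 7 - 1*5 = 7 - 5 = 2)
M(W, s) = -3 + s + 3*W + W*s (M(W, s) = s + (W*s + (3*W - 3)) = s + (W*s + (-3 + 3*W)) = s + (-3 + 3*W + W*s) = -3 + s + 3*W + W*s)
S(Q, P) = 6*Q (S(Q, P) = (6 - 1*0)*Q = (6 + 0)*Q = 6*Q)
S(-5, H)*M(24, 49) = (6*(-5))*(-3 + 49 + 3*24 + 24*49) = -30*(-3 + 49 + 72 + 1176) = -30*1294 = -38820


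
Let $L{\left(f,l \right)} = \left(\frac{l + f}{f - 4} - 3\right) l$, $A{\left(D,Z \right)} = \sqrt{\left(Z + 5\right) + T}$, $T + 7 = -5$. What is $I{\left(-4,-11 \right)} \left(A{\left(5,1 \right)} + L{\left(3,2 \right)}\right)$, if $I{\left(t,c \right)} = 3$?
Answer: $-48 + 3 i \sqrt{6} \approx -48.0 + 7.3485 i$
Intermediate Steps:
$T = -12$ ($T = -7 - 5 = -12$)
$A{\left(D,Z \right)} = \sqrt{-7 + Z}$ ($A{\left(D,Z \right)} = \sqrt{\left(Z + 5\right) - 12} = \sqrt{\left(5 + Z\right) - 12} = \sqrt{-7 + Z}$)
$L{\left(f,l \right)} = l \left(-3 + \frac{f + l}{-4 + f}\right)$ ($L{\left(f,l \right)} = \left(\frac{f + l}{-4 + f} - 3\right) l = \left(-3 + \frac{f + l}{-4 + f}\right) l = l \left(-3 + \frac{f + l}{-4 + f}\right)$)
$I{\left(-4,-11 \right)} \left(A{\left(5,1 \right)} + L{\left(3,2 \right)}\right) = 3 \left(\sqrt{-7 + 1} + \frac{2 \left(12 + 2 - 6\right)}{-4 + 3}\right) = 3 \left(\sqrt{-6} + \frac{2 \left(12 + 2 - 6\right)}{-1}\right) = 3 \left(i \sqrt{6} + 2 \left(-1\right) 8\right) = 3 \left(i \sqrt{6} - 16\right) = 3 \left(-16 + i \sqrt{6}\right) = -48 + 3 i \sqrt{6}$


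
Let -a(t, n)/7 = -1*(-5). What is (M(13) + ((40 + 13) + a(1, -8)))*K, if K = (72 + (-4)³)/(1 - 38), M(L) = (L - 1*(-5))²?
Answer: -2736/37 ≈ -73.946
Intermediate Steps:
a(t, n) = -35 (a(t, n) = -(-7)*(-5) = -7*5 = -35)
M(L) = (5 + L)² (M(L) = (L + 5)² = (5 + L)²)
K = -8/37 (K = (72 - 64)/(-37) = 8*(-1/37) = -8/37 ≈ -0.21622)
(M(13) + ((40 + 13) + a(1, -8)))*K = ((5 + 13)² + ((40 + 13) - 35))*(-8/37) = (18² + (53 - 35))*(-8/37) = (324 + 18)*(-8/37) = 342*(-8/37) = -2736/37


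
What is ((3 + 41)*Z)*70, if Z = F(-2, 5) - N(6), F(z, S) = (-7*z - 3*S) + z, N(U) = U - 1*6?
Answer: -9240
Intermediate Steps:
N(U) = -6 + U (N(U) = U - 6 = -6 + U)
F(z, S) = -6*z - 3*S
Z = -3 (Z = (-6*(-2) - 3*5) - (-6 + 6) = (12 - 15) - 1*0 = -3 + 0 = -3)
((3 + 41)*Z)*70 = ((3 + 41)*(-3))*70 = (44*(-3))*70 = -132*70 = -9240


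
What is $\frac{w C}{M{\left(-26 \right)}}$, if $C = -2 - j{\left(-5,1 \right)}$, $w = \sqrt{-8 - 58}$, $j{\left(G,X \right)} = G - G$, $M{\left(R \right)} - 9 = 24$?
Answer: $- \frac{2 i \sqrt{66}}{33} \approx - 0.49237 i$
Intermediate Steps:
$M{\left(R \right)} = 33$ ($M{\left(R \right)} = 9 + 24 = 33$)
$j{\left(G,X \right)} = 0$
$w = i \sqrt{66}$ ($w = \sqrt{-66} = i \sqrt{66} \approx 8.124 i$)
$C = -2$ ($C = -2 - 0 = -2 + 0 = -2$)
$\frac{w C}{M{\left(-26 \right)}} = \frac{i \sqrt{66} \left(-2\right)}{33} = - 2 i \sqrt{66} \cdot \frac{1}{33} = - \frac{2 i \sqrt{66}}{33}$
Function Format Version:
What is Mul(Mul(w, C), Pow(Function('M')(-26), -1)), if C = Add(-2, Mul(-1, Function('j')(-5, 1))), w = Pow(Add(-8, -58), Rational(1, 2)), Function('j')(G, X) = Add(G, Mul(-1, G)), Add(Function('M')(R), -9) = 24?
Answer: Mul(Rational(-2, 33), I, Pow(66, Rational(1, 2))) ≈ Mul(-0.49237, I)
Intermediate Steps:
Function('M')(R) = 33 (Function('M')(R) = Add(9, 24) = 33)
Function('j')(G, X) = 0
w = Mul(I, Pow(66, Rational(1, 2))) (w = Pow(-66, Rational(1, 2)) = Mul(I, Pow(66, Rational(1, 2))) ≈ Mul(8.1240, I))
C = -2 (C = Add(-2, Mul(-1, 0)) = Add(-2, 0) = -2)
Mul(Mul(w, C), Pow(Function('M')(-26), -1)) = Mul(Mul(Mul(I, Pow(66, Rational(1, 2))), -2), Pow(33, -1)) = Mul(Mul(-2, I, Pow(66, Rational(1, 2))), Rational(1, 33)) = Mul(Rational(-2, 33), I, Pow(66, Rational(1, 2)))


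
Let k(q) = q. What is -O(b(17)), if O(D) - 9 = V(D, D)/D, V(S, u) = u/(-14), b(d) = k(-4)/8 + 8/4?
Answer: -125/14 ≈ -8.9286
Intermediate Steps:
b(d) = 3/2 (b(d) = -4/8 + 8/4 = -4*⅛ + 8*(¼) = -½ + 2 = 3/2)
V(S, u) = -u/14 (V(S, u) = u*(-1/14) = -u/14)
O(D) = 125/14 (O(D) = 9 + (-D/14)/D = 9 - 1/14 = 125/14)
-O(b(17)) = -1*125/14 = -125/14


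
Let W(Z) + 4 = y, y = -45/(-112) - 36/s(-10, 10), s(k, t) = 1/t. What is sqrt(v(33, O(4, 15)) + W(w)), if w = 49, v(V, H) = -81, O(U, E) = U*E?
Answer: I*sqrt(348565)/28 ≈ 21.086*I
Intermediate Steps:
O(U, E) = E*U
y = -40275/112 (y = -45/(-112) - 36/(1/10) = -45*(-1/112) - 36/1/10 = 45/112 - 36*10 = 45/112 - 360 = -40275/112 ≈ -359.60)
W(Z) = -40723/112 (W(Z) = -4 - 40275/112 = -40723/112)
sqrt(v(33, O(4, 15)) + W(w)) = sqrt(-81 - 40723/112) = sqrt(-49795/112) = I*sqrt(348565)/28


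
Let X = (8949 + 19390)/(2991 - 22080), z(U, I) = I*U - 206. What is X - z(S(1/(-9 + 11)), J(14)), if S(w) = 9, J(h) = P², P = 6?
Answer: -2280841/19089 ≈ -119.48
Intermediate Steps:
J(h) = 36 (J(h) = 6² = 36)
z(U, I) = -206 + I*U
X = -28339/19089 (X = 28339/(-19089) = 28339*(-1/19089) = -28339/19089 ≈ -1.4846)
X - z(S(1/(-9 + 11)), J(14)) = -28339/19089 - (-206 + 36*9) = -28339/19089 - (-206 + 324) = -28339/19089 - 1*118 = -28339/19089 - 118 = -2280841/19089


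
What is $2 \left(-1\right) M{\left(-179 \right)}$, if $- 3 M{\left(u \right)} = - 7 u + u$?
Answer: $716$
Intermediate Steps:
$M{\left(u \right)} = 2 u$ ($M{\left(u \right)} = - \frac{- 7 u + u}{3} = - \frac{\left(-6\right) u}{3} = 2 u$)
$2 \left(-1\right) M{\left(-179 \right)} = 2 \left(-1\right) 2 \left(-179\right) = \left(-2\right) \left(-358\right) = 716$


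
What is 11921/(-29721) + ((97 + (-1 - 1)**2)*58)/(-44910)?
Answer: -118246288/222461685 ≈ -0.53154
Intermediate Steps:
11921/(-29721) + ((97 + (-1 - 1)**2)*58)/(-44910) = 11921*(-1/29721) + ((97 + (-2)**2)*58)*(-1/44910) = -11921/29721 + ((97 + 4)*58)*(-1/44910) = -11921/29721 + (101*58)*(-1/44910) = -11921/29721 + 5858*(-1/44910) = -11921/29721 - 2929/22455 = -118246288/222461685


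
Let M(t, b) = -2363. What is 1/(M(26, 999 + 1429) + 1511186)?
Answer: 1/1508823 ≈ 6.6277e-7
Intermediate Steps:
1/(M(26, 999 + 1429) + 1511186) = 1/(-2363 + 1511186) = 1/1508823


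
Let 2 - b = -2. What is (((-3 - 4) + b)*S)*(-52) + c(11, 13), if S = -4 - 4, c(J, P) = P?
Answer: -1235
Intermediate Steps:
b = 4 (b = 2 - 1*(-2) = 2 + 2 = 4)
S = -8
(((-3 - 4) + b)*S)*(-52) + c(11, 13) = (((-3 - 4) + 4)*(-8))*(-52) + 13 = ((-7 + 4)*(-8))*(-52) + 13 = -3*(-8)*(-52) + 13 = 24*(-52) + 13 = -1248 + 13 = -1235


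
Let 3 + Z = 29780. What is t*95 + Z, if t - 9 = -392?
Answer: -6608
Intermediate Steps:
Z = 29777 (Z = -3 + 29780 = 29777)
t = -383 (t = 9 - 392 = -383)
t*95 + Z = -383*95 + 29777 = -36385 + 29777 = -6608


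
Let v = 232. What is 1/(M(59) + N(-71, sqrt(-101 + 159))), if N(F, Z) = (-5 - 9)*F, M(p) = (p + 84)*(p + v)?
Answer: 1/42607 ≈ 2.3470e-5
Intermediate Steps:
M(p) = (84 + p)*(232 + p) (M(p) = (p + 84)*(p + 232) = (84 + p)*(232 + p))
N(F, Z) = -14*F
1/(M(59) + N(-71, sqrt(-101 + 159))) = 1/((19488 + 59**2 + 316*59) - 14*(-71)) = 1/((19488 + 3481 + 18644) + 994) = 1/(41613 + 994) = 1/42607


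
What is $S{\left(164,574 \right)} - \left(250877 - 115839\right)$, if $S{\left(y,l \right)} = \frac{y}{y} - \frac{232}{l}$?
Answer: $- \frac{38755735}{287} \approx -1.3504 \cdot 10^{5}$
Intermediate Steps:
$S{\left(y,l \right)} = 1 - \frac{232}{l}$
$S{\left(164,574 \right)} - \left(250877 - 115839\right) = \frac{-232 + 574}{574} - \left(250877 - 115839\right) = \frac{1}{574} \cdot 342 - \left(250877 - 115839\right) = \frac{171}{287} - 135038 = - \frac{38755735}{287}$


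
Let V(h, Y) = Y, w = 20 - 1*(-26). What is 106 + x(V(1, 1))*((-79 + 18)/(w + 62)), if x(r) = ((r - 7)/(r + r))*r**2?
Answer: 3877/36 ≈ 107.69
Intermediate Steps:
w = 46 (w = 20 + 26 = 46)
x(r) = r*(-7 + r)/2 (x(r) = ((-7 + r)/((2*r)))*r**2 = ((-7 + r)*(1/(2*r)))*r**2 = ((-7 + r)/(2*r))*r**2 = r*(-7 + r)/2)
106 + x(V(1, 1))*((-79 + 18)/(w + 62)) = 106 + ((1/2)*1*(-7 + 1))*((-79 + 18)/(46 + 62)) = 106 + ((1/2)*1*(-6))*(-61/108) = 106 - (-183)/108 = 106 - 3*(-61/108) = 106 + 61/36 = 3877/36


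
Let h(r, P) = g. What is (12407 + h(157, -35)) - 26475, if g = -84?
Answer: -14152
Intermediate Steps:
h(r, P) = -84
(12407 + h(157, -35)) - 26475 = (12407 - 84) - 26475 = 12323 - 26475 = -14152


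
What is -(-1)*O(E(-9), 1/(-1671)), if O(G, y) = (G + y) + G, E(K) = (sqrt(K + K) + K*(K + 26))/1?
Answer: -511327/1671 + 6*I*sqrt(2) ≈ -306.0 + 8.4853*I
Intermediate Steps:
E(K) = K*(26 + K) + sqrt(2)*sqrt(K) (E(K) = (sqrt(2*K) + K*(26 + K))*1 = (sqrt(2)*sqrt(K) + K*(26 + K))*1 = (K*(26 + K) + sqrt(2)*sqrt(K))*1 = K*(26 + K) + sqrt(2)*sqrt(K))
O(G, y) = y + 2*G
-(-1)*O(E(-9), 1/(-1671)) = -(-1)*(1/(-1671) + 2*((-9)**2 + 26*(-9) + sqrt(2)*sqrt(-9))) = -(-1)*(-1/1671 + 2*(81 - 234 + sqrt(2)*(3*I))) = -(-1)*(-1/1671 + 2*(81 - 234 + 3*I*sqrt(2))) = -(-1)*(-1/1671 + 2*(-153 + 3*I*sqrt(2))) = -(-1)*(-1/1671 + (-306 + 6*I*sqrt(2))) = -(-1)*(-511327/1671 + 6*I*sqrt(2)) = -(511327/1671 - 6*I*sqrt(2)) = -511327/1671 + 6*I*sqrt(2)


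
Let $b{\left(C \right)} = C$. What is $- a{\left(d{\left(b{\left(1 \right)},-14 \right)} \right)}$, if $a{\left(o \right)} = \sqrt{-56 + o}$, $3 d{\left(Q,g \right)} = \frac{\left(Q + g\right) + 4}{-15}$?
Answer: $- \frac{3 i \sqrt{155}}{5} \approx - 7.4699 i$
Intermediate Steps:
$d{\left(Q,g \right)} = - \frac{4}{45} - \frac{Q}{45} - \frac{g}{45}$ ($d{\left(Q,g \right)} = \frac{\left(\left(Q + g\right) + 4\right) \frac{1}{-15}}{3} = \frac{\left(4 + Q + g\right) \left(- \frac{1}{15}\right)}{3} = \frac{- \frac{4}{15} - \frac{Q}{15} - \frac{g}{15}}{3} = - \frac{4}{45} - \frac{Q}{45} - \frac{g}{45}$)
$- a{\left(d{\left(b{\left(1 \right)},-14 \right)} \right)} = - \sqrt{-56 - - \frac{1}{5}} = - \sqrt{-56 + \frac{1}{5}} = - \sqrt{- \frac{279}{5}} = - \frac{3 i \sqrt{155}}{5}$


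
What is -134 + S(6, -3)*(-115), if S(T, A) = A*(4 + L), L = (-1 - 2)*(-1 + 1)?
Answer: 1246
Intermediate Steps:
L = 0 (L = -3*0 = 0)
S(T, A) = 4*A (S(T, A) = A*(4 + 0) = A*4 = 4*A)
-134 + S(6, -3)*(-115) = -134 + (4*(-3))*(-115) = -134 - 12*(-115) = -134 + 1380 = 1246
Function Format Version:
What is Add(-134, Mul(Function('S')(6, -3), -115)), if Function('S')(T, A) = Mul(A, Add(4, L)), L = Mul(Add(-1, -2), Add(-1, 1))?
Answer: 1246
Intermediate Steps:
L = 0 (L = Mul(-3, 0) = 0)
Function('S')(T, A) = Mul(4, A) (Function('S')(T, A) = Mul(A, Add(4, 0)) = Mul(A, 4) = Mul(4, A))
Add(-134, Mul(Function('S')(6, -3), -115)) = Add(-134, Mul(Mul(4, -3), -115)) = Add(-134, Mul(-12, -115)) = Add(-134, 1380) = 1246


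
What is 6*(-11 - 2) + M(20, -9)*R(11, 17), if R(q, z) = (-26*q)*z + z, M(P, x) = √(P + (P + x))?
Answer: -78 - 4845*√31 ≈ -27054.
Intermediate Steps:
M(P, x) = √(x + 2*P)
R(q, z) = z - 26*q*z (R(q, z) = -26*q*z + z = z - 26*q*z)
6*(-11 - 2) + M(20, -9)*R(11, 17) = 6*(-11 - 2) + √(-9 + 2*20)*(17*(1 - 26*11)) = 6*(-13) + √(-9 + 40)*(17*(1 - 286)) = -78 + √31*(17*(-285)) = -78 + √31*(-4845) = -78 - 4845*√31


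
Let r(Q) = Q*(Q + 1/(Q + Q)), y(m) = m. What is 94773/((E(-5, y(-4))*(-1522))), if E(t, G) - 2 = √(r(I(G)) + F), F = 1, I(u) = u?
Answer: 63182/6849 - 31591*√70/13698 ≈ -10.070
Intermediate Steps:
r(Q) = Q*(Q + 1/(2*Q))
E(t, G) = 2 + √(3/2 + G²) (E(t, G) = 2 + √((½ + G²) + 1) = 2 + √(3/2 + G²))
94773/((E(-5, y(-4))*(-1522))) = 94773/(((2 + √(6 + 4*(-4)²)/2)*(-1522))) = 94773/(((2 + √(6 + 4*16)/2)*(-1522))) = 94773/(((2 + √(6 + 64)/2)*(-1522))) = 94773/(((2 + √70/2)*(-1522))) = 94773/(-3044 - 761*√70)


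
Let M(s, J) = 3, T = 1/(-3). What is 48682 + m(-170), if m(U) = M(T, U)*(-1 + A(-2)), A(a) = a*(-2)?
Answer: 48691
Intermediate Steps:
T = -1/3 ≈ -0.33333
A(a) = -2*a
m(U) = 9 (m(U) = 3*(-1 - 2*(-2)) = 3*(-1 + 4) = 3*3 = 9)
48682 + m(-170) = 48682 + 9 = 48691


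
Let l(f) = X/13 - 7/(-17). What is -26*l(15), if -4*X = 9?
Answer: -211/34 ≈ -6.2059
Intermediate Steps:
X = -9/4 (X = -¼*9 = -9/4 ≈ -2.2500)
l(f) = 211/884 (l(f) = -9/4/13 - 7/(-17) = -9/4*1/13 - 7*(-1/17) = -9/52 + 7/17 = 211/884)
-26*l(15) = -26*211/884 = -211/34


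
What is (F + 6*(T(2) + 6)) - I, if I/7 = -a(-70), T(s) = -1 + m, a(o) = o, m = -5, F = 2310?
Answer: 1820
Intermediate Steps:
T(s) = -6 (T(s) = -1 - 5 = -6)
I = 490 (I = 7*(-1*(-70)) = 7*70 = 490)
(F + 6*(T(2) + 6)) - I = (2310 + 6*(-6 + 6)) - 1*490 = (2310 + 6*0) - 490 = (2310 + 0) - 490 = 2310 - 490 = 1820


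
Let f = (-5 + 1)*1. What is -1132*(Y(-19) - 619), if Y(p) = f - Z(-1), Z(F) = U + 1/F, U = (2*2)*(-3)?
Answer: 690520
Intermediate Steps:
U = -12 (U = 4*(-3) = -12)
f = -4 (f = -4*1 = -4)
Z(F) = -12 + 1/F
Y(p) = 9 (Y(p) = -4 - (-12 + 1/(-1)) = -4 - (-12 - 1) = -4 - 1*(-13) = -4 + 13 = 9)
-1132*(Y(-19) - 619) = -1132*(9 - 619) = -1132*(-610) = 690520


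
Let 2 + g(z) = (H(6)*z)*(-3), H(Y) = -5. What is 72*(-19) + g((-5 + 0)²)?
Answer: -995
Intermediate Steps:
g(z) = -2 + 15*z (g(z) = -2 - 5*z*(-3) = -2 + 15*z)
72*(-19) + g((-5 + 0)²) = 72*(-19) + (-2 + 15*(-5 + 0)²) = -1368 + (-2 + 15*(-5)²) = -1368 + (-2 + 15*25) = -1368 + (-2 + 375) = -1368 + 373 = -995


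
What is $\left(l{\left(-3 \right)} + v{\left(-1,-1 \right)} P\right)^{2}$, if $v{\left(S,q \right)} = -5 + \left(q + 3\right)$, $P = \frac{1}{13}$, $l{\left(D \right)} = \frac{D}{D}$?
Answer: $\frac{100}{169} \approx 0.59172$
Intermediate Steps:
$l{\left(D \right)} = 1$
$P = \frac{1}{13} \approx 0.076923$
$v{\left(S,q \right)} = -2 + q$ ($v{\left(S,q \right)} = -5 + \left(3 + q\right) = -2 + q$)
$\left(l{\left(-3 \right)} + v{\left(-1,-1 \right)} P\right)^{2} = \left(1 + \left(-2 - 1\right) \frac{1}{13}\right)^{2} = \left(1 - \frac{3}{13}\right)^{2} = \left(\frac{10}{13}\right)^{2} = \frac{100}{169}$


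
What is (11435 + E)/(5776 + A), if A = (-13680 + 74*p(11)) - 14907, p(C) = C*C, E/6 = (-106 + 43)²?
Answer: -35249/13857 ≈ -2.5438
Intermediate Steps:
E = 23814 (E = 6*(-106 + 43)² = 6*(-63)² = 6*3969 = 23814)
p(C) = C²
A = -19633 (A = (-13680 + 74*11²) - 14907 = (-13680 + 74*121) - 14907 = (-13680 + 8954) - 14907 = -4726 - 14907 = -19633)
(11435 + E)/(5776 + A) = (11435 + 23814)/(5776 - 19633) = 35249/(-13857) = 35249*(-1/13857) = -35249/13857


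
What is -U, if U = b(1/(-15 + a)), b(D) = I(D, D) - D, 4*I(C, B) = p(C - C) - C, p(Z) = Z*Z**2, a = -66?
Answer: -5/324 ≈ -0.015432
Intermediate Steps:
p(Z) = Z**3
I(C, B) = -C/4 (I(C, B) = ((C - C)**3 - C)/4 = (0**3 - C)/4 = (0 - C)/4 = (-C)/4 = -C/4)
b(D) = -5*D/4 (b(D) = -D/4 - D = -5*D/4)
U = 5/324 (U = -5/(4*(-15 - 66)) = -5/4/(-81) = -5/4*(-1/81) = 5/324 ≈ 0.015432)
-U = -1*5/324 = -5/324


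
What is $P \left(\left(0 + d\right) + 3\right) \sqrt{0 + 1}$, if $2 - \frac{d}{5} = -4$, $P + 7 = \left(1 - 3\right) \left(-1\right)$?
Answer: $-165$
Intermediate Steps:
$P = -5$ ($P = -7 + \left(1 - 3\right) \left(-1\right) = -7 - -2 = -7 + 2 = -5$)
$d = 30$ ($d = 10 - -20 = 10 + 20 = 30$)
$P \left(\left(0 + d\right) + 3\right) \sqrt{0 + 1} = - 5 \left(\left(0 + 30\right) + 3\right) \sqrt{0 + 1} = - 5 \left(30 + 3\right) \sqrt{1} = \left(-5\right) 33 \cdot 1 = \left(-165\right) 1 = -165$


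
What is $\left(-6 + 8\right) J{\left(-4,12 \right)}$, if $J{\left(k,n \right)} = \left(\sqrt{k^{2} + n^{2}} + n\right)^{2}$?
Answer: $608 + 192 \sqrt{10} \approx 1215.2$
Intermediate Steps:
$J{\left(k,n \right)} = \left(n + \sqrt{k^{2} + n^{2}}\right)^{2}$
$\left(-6 + 8\right) J{\left(-4,12 \right)} = \left(-6 + 8\right) \left(12 + \sqrt{\left(-4\right)^{2} + 12^{2}}\right)^{2} = 2 \left(12 + \sqrt{16 + 144}\right)^{2} = 2 \left(12 + \sqrt{160}\right)^{2} = 2 \left(12 + 4 \sqrt{10}\right)^{2}$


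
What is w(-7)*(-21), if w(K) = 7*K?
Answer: 1029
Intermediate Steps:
w(-7)*(-21) = (7*(-7))*(-21) = -49*(-21) = 1029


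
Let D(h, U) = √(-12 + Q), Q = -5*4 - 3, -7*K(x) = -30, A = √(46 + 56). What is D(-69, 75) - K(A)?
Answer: -30/7 + I*√35 ≈ -4.2857 + 5.9161*I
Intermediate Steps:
A = √102 ≈ 10.100
K(x) = 30/7 (K(x) = -⅐*(-30) = 30/7)
Q = -23 (Q = -20 - 3 = -23)
D(h, U) = I*√35 (D(h, U) = √(-12 - 23) = √(-35) = I*√35)
D(-69, 75) - K(A) = I*√35 - 1*30/7 = I*√35 - 30/7 = -30/7 + I*√35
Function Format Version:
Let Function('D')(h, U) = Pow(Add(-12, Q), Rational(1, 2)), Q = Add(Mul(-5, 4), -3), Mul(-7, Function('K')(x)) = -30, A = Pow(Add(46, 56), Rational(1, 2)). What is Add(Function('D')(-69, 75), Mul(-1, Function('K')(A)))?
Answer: Add(Rational(-30, 7), Mul(I, Pow(35, Rational(1, 2)))) ≈ Add(-4.2857, Mul(5.9161, I))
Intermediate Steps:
A = Pow(102, Rational(1, 2)) ≈ 10.100
Function('K')(x) = Rational(30, 7) (Function('K')(x) = Mul(Rational(-1, 7), -30) = Rational(30, 7))
Q = -23 (Q = Add(-20, -3) = -23)
Function('D')(h, U) = Mul(I, Pow(35, Rational(1, 2))) (Function('D')(h, U) = Pow(Add(-12, -23), Rational(1, 2)) = Pow(-35, Rational(1, 2)) = Mul(I, Pow(35, Rational(1, 2))))
Add(Function('D')(-69, 75), Mul(-1, Function('K')(A))) = Add(Mul(I, Pow(35, Rational(1, 2))), Mul(-1, Rational(30, 7))) = Add(Mul(I, Pow(35, Rational(1, 2))), Rational(-30, 7)) = Add(Rational(-30, 7), Mul(I, Pow(35, Rational(1, 2))))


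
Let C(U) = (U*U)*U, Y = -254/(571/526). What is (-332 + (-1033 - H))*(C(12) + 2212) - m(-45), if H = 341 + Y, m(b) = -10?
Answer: -3311650970/571 ≈ -5.7997e+6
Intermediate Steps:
Y = -133604/571 (Y = -254/(571*(1/526)) = -254/571/526 = -254*526/571 = -133604/571 ≈ -233.98)
C(U) = U**3 (C(U) = U**2*U = U**3)
H = 61107/571 (H = 341 - 133604/571 = 61107/571 ≈ 107.02)
(-332 + (-1033 - H))*(C(12) + 2212) - m(-45) = (-332 + (-1033 - 1*61107/571))*(12**3 + 2212) - 1*(-10) = (-332 + (-1033 - 61107/571))*(1728 + 2212) + 10 = (-332 - 650950/571)*3940 + 10 = -840522/571*3940 + 10 = -3311656680/571 + 10 = -3311650970/571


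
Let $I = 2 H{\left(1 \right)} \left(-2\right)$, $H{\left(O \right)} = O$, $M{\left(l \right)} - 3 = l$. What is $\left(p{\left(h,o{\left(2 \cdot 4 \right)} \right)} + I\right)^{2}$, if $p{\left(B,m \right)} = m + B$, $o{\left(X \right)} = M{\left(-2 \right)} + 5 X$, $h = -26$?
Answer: $121$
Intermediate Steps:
$M{\left(l \right)} = 3 + l$
$o{\left(X \right)} = 1 + 5 X$ ($o{\left(X \right)} = \left(3 - 2\right) + 5 X = 1 + 5 X$)
$p{\left(B,m \right)} = B + m$
$I = -4$ ($I = 2 \cdot 1 \left(-2\right) = 2 \left(-2\right) = -4$)
$\left(p{\left(h,o{\left(2 \cdot 4 \right)} \right)} + I\right)^{2} = \left(\left(-26 + \left(1 + 5 \cdot 2 \cdot 4\right)\right) - 4\right)^{2} = \left(\left(-26 + \left(1 + 5 \cdot 8\right)\right) - 4\right)^{2} = \left(\left(-26 + \left(1 + 40\right)\right) - 4\right)^{2} = \left(\left(-26 + 41\right) - 4\right)^{2} = \left(15 - 4\right)^{2} = 11^{2} = 121$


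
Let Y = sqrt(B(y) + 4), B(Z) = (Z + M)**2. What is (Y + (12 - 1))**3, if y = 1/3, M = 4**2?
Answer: (33 + sqrt(2437))**3/27 ≈ 20696.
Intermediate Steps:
M = 16
y = 1/3 ≈ 0.33333
B(Z) = (16 + Z)**2 (B(Z) = (Z + 16)**2 = (16 + Z)**2)
Y = sqrt(2437)/3 (Y = sqrt((16 + 1/3)**2 + 4) = sqrt((49/3)**2 + 4) = sqrt(2401/9 + 4) = sqrt(2437/9) = sqrt(2437)/3 ≈ 16.455)
(Y + (12 - 1))**3 = (sqrt(2437)/3 + (12 - 1))**3 = (sqrt(2437)/3 + 11)**3 = (11 + sqrt(2437)/3)**3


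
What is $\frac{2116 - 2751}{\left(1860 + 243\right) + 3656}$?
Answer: $- \frac{635}{5759} \approx -0.11026$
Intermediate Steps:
$\frac{2116 - 2751}{\left(1860 + 243\right) + 3656} = - \frac{635}{2103 + 3656} = - \frac{635}{5759}$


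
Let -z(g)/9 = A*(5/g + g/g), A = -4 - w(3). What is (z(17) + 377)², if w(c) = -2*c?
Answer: 36156169/289 ≈ 1.2511e+5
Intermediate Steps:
A = 2 (A = -4 - (-2)*3 = -4 - 1*(-6) = -4 + 6 = 2)
z(g) = -18 - 90/g (z(g) = -18*(5/g + g/g) = -18*(5/g + 1) = -18*(1 + 5/g) = -9*(2 + 10/g) = -18 - 90/g)
(z(17) + 377)² = ((-18 - 90/17) + 377)² = (-396/17 + 377)² = (6013/17)² = 36156169/289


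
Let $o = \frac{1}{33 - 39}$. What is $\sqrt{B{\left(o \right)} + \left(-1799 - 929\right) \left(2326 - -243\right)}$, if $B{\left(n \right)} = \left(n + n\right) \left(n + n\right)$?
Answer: $\frac{i \sqrt{63074087}}{3} \approx 2647.3 i$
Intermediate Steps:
$o = - \frac{1}{6}$ ($o = \frac{1}{-6} = - \frac{1}{6} \approx -0.16667$)
$B{\left(n \right)} = 4 n^{2}$ ($B{\left(n \right)} = 2 n 2 n = 4 n^{2}$)
$\sqrt{B{\left(o \right)} + \left(-1799 - 929\right) \left(2326 - -243\right)} = \sqrt{4 \left(- \frac{1}{6}\right)^{2} + \left(-1799 - 929\right) \left(2326 - -243\right)} = \sqrt{4 \cdot \frac{1}{36} - 2728 \left(2326 + \left(-406 + 649\right)\right)} = \sqrt{\frac{1}{9} - 2728 \left(2326 + 243\right)} = \sqrt{\frac{1}{9} - 7008232} = \sqrt{- \frac{63074087}{9}} = \frac{i \sqrt{63074087}}{3}$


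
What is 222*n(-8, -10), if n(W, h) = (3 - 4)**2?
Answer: 222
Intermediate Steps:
n(W, h) = 1 (n(W, h) = (-1)**2 = 1)
222*n(-8, -10) = 222*1 = 222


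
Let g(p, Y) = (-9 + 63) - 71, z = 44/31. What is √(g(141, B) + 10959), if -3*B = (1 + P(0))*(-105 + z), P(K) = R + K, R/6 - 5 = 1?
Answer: √10942 ≈ 104.60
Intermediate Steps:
R = 36 (R = 30 + 6*1 = 30 + 6 = 36)
P(K) = 36 + K
z = 44/31 (z = 44*(1/31) = 44/31 ≈ 1.4194)
B = 118807/93 (B = -(1 + (36 + 0))*(-105 + 44/31)/3 = -(1 + 36)*(-3211)/(3*31) = -37*(-3211)/(3*31) = -⅓*(-118807/31) = 118807/93 ≈ 1277.5)
g(p, Y) = -17 (g(p, Y) = 54 - 71 = -17)
√(g(141, B) + 10959) = √(-17 + 10959) = √10942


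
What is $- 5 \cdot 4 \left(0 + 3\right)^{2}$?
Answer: $-180$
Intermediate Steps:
$- 5 \cdot 4 \left(0 + 3\right)^{2} = - 20 \cdot 3^{2} = - 20 \cdot 9 = \left(-1\right) 180 = -180$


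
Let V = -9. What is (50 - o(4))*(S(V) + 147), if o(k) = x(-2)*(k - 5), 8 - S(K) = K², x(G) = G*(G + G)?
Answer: 4292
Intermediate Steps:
x(G) = 2*G² (x(G) = G*(2*G) = 2*G²)
S(K) = 8 - K²
o(k) = -40 + 8*k (o(k) = (2*(-2)²)*(k - 5) = (2*4)*(-5 + k) = 8*(-5 + k) = -40 + 8*k)
(50 - o(4))*(S(V) + 147) = (50 - (-40 + 8*4))*((8 - 1*(-9)²) + 147) = (50 - (-40 + 32))*((8 - 1*81) + 147) = (50 - 1*(-8))*((8 - 81) + 147) = (50 + 8)*(-73 + 147) = 58*74 = 4292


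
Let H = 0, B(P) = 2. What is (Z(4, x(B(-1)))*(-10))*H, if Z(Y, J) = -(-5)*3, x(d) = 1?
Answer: 0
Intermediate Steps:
Z(Y, J) = 15 (Z(Y, J) = -1*(-15) = 15)
(Z(4, x(B(-1)))*(-10))*H = (15*(-10))*0 = -150*0 = 0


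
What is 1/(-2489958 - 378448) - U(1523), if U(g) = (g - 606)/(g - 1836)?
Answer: 2630327989/897811078 ≈ 2.9297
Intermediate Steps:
U(g) = (-606 + g)/(-1836 + g)
1/(-2489958 - 378448) - U(1523) = 1/(-2489958 - 378448) - (-606 + 1523)/(-1836 + 1523) = 1/(-2868406) - 917/(-313) = -1/2868406 - (-1)*917/313 = -1/2868406 - 1*(-917/313) = -1/2868406 + 917/313 = 2630327989/897811078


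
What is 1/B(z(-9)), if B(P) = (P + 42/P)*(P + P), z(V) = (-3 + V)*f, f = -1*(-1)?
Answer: 1/372 ≈ 0.0026882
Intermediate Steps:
f = 1
z(V) = -3 + V (z(V) = (-3 + V)*1 = -3 + V)
B(P) = 2*P*(P + 42/P) (B(P) = (P + 42/P)*(2*P) = 2*P*(P + 42/P))
1/B(z(-9)) = 1/(84 + 2*(-3 - 9)²) = 1/(84 + 2*(-12)²) = 1/(84 + 2*144) = 1/(84 + 288) = 1/372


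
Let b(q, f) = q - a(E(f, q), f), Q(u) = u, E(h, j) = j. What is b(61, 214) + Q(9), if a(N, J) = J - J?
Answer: 70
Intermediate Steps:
a(N, J) = 0
b(q, f) = q (b(q, f) = q - 1*0 = q + 0 = q)
b(61, 214) + Q(9) = 61 + 9 = 70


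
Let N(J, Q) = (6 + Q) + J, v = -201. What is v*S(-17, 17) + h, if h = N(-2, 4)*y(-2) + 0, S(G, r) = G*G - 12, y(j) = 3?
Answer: -55653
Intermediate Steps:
N(J, Q) = 6 + J + Q
S(G, r) = -12 + G² (S(G, r) = G² - 12 = -12 + G²)
h = 24 (h = (6 - 2 + 4)*3 + 0 = 8*3 + 0 = 24 + 0 = 24)
v*S(-17, 17) + h = -201*(-12 + (-17)²) + 24 = -201*(-12 + 289) + 24 = -201*277 + 24 = -55677 + 24 = -55653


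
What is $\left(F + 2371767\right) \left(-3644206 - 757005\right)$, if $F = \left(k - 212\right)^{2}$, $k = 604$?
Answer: $-11114954696941$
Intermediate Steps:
$F = 153664$ ($F = \left(604 - 212\right)^{2} = 392^{2} = 153664$)
$\left(F + 2371767\right) \left(-3644206 - 757005\right) = \left(153664 + 2371767\right) \left(-3644206 - 757005\right) = 2525431 \left(-4401211\right) = -11114954696941$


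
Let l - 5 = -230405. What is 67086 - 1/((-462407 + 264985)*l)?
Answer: 3051475728076799/45486028800 ≈ 67086.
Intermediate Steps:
l = -230400 (l = 5 - 230405 = -230400)
67086 - 1/((-462407 + 264985)*l) = 67086 - 1/((-462407 + 264985)*(-230400)) = 67086 - (-1)/((-197422)*230400) = 67086 - (-1)*(-1)/(197422*230400) = 67086 - 1*1/45486028800 = 67086 - 1/45486028800 = 3051475728076799/45486028800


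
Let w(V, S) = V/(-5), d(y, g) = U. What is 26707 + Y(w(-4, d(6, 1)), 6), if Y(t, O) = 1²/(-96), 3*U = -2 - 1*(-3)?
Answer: 2563871/96 ≈ 26707.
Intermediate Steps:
U = ⅓ (U = (-2 - 1*(-3))/3 = (-2 + 3)/3 = (⅓)*1 = ⅓ ≈ 0.33333)
d(y, g) = ⅓
w(V, S) = -V/5 (w(V, S) = V*(-⅕) = -V/5)
Y(t, O) = -1/96 (Y(t, O) = 1*(-1/96) = -1/96)
26707 + Y(w(-4, d(6, 1)), 6) = 26707 - 1/96 = 2563871/96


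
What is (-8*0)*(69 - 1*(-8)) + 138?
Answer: 138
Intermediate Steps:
(-8*0)*(69 - 1*(-8)) + 138 = 0*(69 + 8) + 138 = 0*77 + 138 = 0 + 138 = 138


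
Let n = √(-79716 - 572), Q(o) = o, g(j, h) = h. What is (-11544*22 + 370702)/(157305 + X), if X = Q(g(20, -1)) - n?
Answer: 1147670321/1546539294 + 58367*I*√5018/3093078588 ≈ 0.74209 + 0.0013367*I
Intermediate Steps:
n = 4*I*√5018 (n = √(-80288) = 4*I*√5018 ≈ 283.35*I)
X = -1 - 4*I*√5018 ≈ -1.0 - 283.35*I
(-11544*22 + 370702)/(157305 + X) = (-11544*22 + 370702)/(157305 + (-1 - 4*I*√5018)) = (-253968 + 370702)/(157304 - 4*I*√5018) = 116734/(157304 - 4*I*√5018)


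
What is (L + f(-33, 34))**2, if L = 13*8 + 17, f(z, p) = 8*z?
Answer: 20449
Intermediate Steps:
L = 121 (L = 104 + 17 = 121)
(L + f(-33, 34))**2 = (121 + 8*(-33))**2 = (121 - 264)**2 = (-143)**2 = 20449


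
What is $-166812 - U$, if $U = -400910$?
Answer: $234098$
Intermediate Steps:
$-166812 - U = -166812 - -400910 = -166812 + 400910 = 234098$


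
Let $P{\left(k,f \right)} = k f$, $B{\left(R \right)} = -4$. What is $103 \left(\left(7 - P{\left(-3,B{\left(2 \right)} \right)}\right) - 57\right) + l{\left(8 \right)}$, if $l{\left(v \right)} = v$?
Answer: $-6378$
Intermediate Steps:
$P{\left(k,f \right)} = f k$
$103 \left(\left(7 - P{\left(-3,B{\left(2 \right)} \right)}\right) - 57\right) + l{\left(8 \right)} = 103 \left(\left(7 - \left(-4\right) \left(-3\right)\right) - 57\right) + 8 = 103 \left(\left(7 - 12\right) - 57\right) + 8 = 103 \left(-5 - 57\right) + 8 = 103 \left(-62\right) + 8 = -6386 + 8 = -6378$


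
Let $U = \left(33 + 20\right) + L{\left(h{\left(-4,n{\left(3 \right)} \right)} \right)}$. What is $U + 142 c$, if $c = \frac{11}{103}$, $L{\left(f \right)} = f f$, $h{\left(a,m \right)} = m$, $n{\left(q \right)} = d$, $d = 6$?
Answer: $\frac{10729}{103} \approx 104.17$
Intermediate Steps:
$n{\left(q \right)} = 6$
$L{\left(f \right)} = f^{2}$
$U = 89$ ($U = \left(33 + 20\right) + 6^{2} = 53 + 36 = 89$)
$c = \frac{11}{103}$ ($c = 11 \cdot \frac{1}{103} = \frac{11}{103} \approx 0.1068$)
$U + 142 c = 89 + 142 \cdot \frac{11}{103} = 89 + \frac{1562}{103} = \frac{10729}{103}$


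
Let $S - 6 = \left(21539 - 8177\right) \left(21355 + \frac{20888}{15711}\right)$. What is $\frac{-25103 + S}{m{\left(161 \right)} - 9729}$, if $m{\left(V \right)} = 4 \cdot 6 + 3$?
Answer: $- \frac{23719302191}{806498} \approx -29410.0$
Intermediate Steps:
$m{\left(V \right)} = 27$ ($m{\left(V \right)} = 24 + 3 = 27$)
$S = \frac{1494447502444}{5237}$ ($S = 6 + \left(21539 - 8177\right) \left(21355 + \frac{20888}{15711}\right) = 6 + 13362 \left(21355 + 20888 \cdot \frac{1}{15711}\right) = 6 + 13362 \left(21355 + \frac{20888}{15711}\right) = 6 + 13362 \cdot \frac{335529293}{15711} = 6 + \frac{1494447471022}{5237} = \frac{1494447502444}{5237} \approx 2.8536 \cdot 10^{8}$)
$\frac{-25103 + S}{m{\left(161 \right)} - 9729} = \frac{-25103 + \frac{1494447502444}{5237}}{27 - 9729} = \frac{1494316038033}{5237 \left(-9702\right)} = \frac{1494316038033}{5237} \left(- \frac{1}{9702}\right) = - \frac{23719302191}{806498}$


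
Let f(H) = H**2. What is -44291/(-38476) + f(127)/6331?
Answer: 900985725/243591556 ≈ 3.6988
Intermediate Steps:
-44291/(-38476) + f(127)/6331 = -44291/(-38476) + 127**2/6331 = -44291*(-1/38476) + 16129*(1/6331) = 44291/38476 + 16129/6331 = 900985725/243591556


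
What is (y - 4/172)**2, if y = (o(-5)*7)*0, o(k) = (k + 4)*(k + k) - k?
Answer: 1/1849 ≈ 0.00054083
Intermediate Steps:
o(k) = -k + 2*k*(4 + k) (o(k) = (4 + k)*(2*k) - k = 2*k*(4 + k) - k = -k + 2*k*(4 + k))
y = 0 (y = (-5*(7 + 2*(-5))*7)*0 = (-5*(7 - 10)*7)*0 = (-5*(-3)*7)*0 = (15*7)*0 = 105*0 = 0)
(y - 4/172)**2 = (0 - 4/172)**2 = (0 - 4*1/172)**2 = (0 - 1/43)**2 = (-1/43)**2 = 1/1849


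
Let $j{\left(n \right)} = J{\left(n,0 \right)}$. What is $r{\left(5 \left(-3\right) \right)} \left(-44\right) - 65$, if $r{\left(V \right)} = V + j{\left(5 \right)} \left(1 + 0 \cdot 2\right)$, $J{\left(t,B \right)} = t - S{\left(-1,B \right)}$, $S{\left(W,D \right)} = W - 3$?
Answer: $199$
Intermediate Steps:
$S{\left(W,D \right)} = -3 + W$
$J{\left(t,B \right)} = 4 + t$ ($J{\left(t,B \right)} = t - \left(-3 - 1\right) = t - -4 = t + 4 = 4 + t$)
$j{\left(n \right)} = 4 + n$
$r{\left(V \right)} = 9 + V$ ($r{\left(V \right)} = V + \left(4 + 5\right) \left(1 + 0 \cdot 2\right) = V + 9 \left(1 + 0\right) = V + 9 \cdot 1 = V + 9 = 9 + V$)
$r{\left(5 \left(-3\right) \right)} \left(-44\right) - 65 = \left(9 + 5 \left(-3\right)\right) \left(-44\right) - 65 = \left(9 - 15\right) \left(-44\right) - 65 = \left(-6\right) \left(-44\right) - 65 = 264 - 65 = 199$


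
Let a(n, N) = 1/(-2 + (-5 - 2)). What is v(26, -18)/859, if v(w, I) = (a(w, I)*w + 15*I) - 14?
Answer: -2582/7731 ≈ -0.33398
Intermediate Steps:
a(n, N) = -⅑ (a(n, N) = 1/(-2 - 7) = 1/(-9) = -⅑)
v(w, I) = -14 + 15*I - w/9 (v(w, I) = (-w/9 + 15*I) - 14 = (15*I - w/9) - 14 = -14 + 15*I - w/9)
v(26, -18)/859 = (-14 + 15*(-18) - ⅑*26)/859 = (-14 - 270 - 26/9)*(1/859) = -2582/9*1/859 = -2582/7731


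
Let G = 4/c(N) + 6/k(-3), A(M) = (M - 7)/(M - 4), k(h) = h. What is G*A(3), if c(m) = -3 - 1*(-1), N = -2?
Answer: -16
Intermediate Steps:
A(M) = (-7 + M)/(-4 + M)
c(m) = -2 (c(m) = -3 + 1 = -2)
G = -4 (G = 4/(-2) + 6/(-3) = 4*(-1/2) + 6*(-1/3) = -2 - 2 = -4)
G*A(3) = -4*(-7 + 3)/(-4 + 3) = -4*(-4)/(-1) = -(-4)*(-4) = -4*4 = -16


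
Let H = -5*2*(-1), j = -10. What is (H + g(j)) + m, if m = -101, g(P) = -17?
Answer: -108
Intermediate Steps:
H = 10 (H = -10*(-1) = 10)
(H + g(j)) + m = (10 - 17) - 101 = -7 - 101 = -108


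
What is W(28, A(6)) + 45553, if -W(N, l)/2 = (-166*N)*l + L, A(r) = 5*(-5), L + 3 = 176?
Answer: -187193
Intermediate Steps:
L = 173 (L = -3 + 176 = 173)
A(r) = -25
W(N, l) = -346 + 332*N*l (W(N, l) = -2*((-166*N)*l + 173) = -2*(-166*N*l + 173) = -2*(173 - 166*N*l) = -346 + 332*N*l)
W(28, A(6)) + 45553 = (-346 + 332*28*(-25)) + 45553 = (-346 - 232400) + 45553 = -232746 + 45553 = -187193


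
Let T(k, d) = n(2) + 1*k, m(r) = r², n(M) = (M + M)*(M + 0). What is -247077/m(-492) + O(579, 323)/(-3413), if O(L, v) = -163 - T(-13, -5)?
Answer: -89447521/91796048 ≈ -0.97442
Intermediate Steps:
n(M) = 2*M² (n(M) = (2*M)*M = 2*M²)
T(k, d) = 8 + k (T(k, d) = 2*2² + 1*k = 2*4 + k = 8 + k)
O(L, v) = -158 (O(L, v) = -163 - (8 - 13) = -163 - 1*(-5) = -163 + 5 = -158)
-247077/m(-492) + O(579, 323)/(-3413) = -247077/((-492)²) - 158/(-3413) = -247077/242064 - 158*(-1/3413) = -247077*1/242064 + 158/3413 = -27453/26896 + 158/3413 = -89447521/91796048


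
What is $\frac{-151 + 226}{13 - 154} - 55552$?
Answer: $- \frac{2610969}{47} \approx -55553.0$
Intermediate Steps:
$\frac{-151 + 226}{13 - 154} - 55552 = \frac{75}{-141} - 55552 = 75 \left(- \frac{1}{141}\right) - 55552 = - \frac{25}{47} - 55552 = - \frac{2610969}{47}$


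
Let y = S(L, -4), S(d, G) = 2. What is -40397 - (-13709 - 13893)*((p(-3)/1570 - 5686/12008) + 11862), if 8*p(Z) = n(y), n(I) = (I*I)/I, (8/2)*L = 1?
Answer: 1542900397998571/4713140 ≈ 3.2736e+8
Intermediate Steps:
L = 1/4 (L = (1/4)*1 = 1/4 ≈ 0.25000)
y = 2
n(I) = I (n(I) = I**2/I = I)
p(Z) = 1/4 (p(Z) = (1/8)*2 = 1/4)
-40397 - (-13709 - 13893)*((p(-3)/1570 - 5686/12008) + 11862) = -40397 - (-13709 - 13893)*(((1/4)/1570 - 5686/12008) + 11862) = -40397 - (-27602)*(((1/4)*(1/1570) - 5686*1/12008) + 11862) = -40397 - (-27602)*((1/6280 - 2843/6004) + 11862) = -40397 - (-27602)*(-4462009/9426280 + 11862) = -40397 - (-27602)*111810071351/9426280 = -40397 - 1*(-1543090794715151/4713140) = -40397 + 1543090794715151/4713140 = 1542900397998571/4713140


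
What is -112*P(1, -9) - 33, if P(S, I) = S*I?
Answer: 975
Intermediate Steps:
P(S, I) = I*S
-112*P(1, -9) - 33 = -(-1008) - 33 = -112*(-9) - 33 = 1008 - 33 = 975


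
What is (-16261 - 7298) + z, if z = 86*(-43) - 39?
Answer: -27296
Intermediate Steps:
z = -3737 (z = -3698 - 39 = -3737)
(-16261 - 7298) + z = (-16261 - 7298) - 3737 = -23559 - 3737 = -27296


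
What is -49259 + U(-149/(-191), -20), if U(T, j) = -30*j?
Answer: -48659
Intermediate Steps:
-49259 + U(-149/(-191), -20) = -49259 - 30*(-20) = -49259 + 600 = -48659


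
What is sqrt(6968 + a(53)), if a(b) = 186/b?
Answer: sqrt(19582970)/53 ≈ 83.496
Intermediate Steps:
sqrt(6968 + a(53)) = sqrt(6968 + 186/53) = sqrt(369490/53) = sqrt(19582970)/53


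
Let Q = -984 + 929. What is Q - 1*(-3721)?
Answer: 3666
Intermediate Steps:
Q = -55
Q - 1*(-3721) = -55 - 1*(-3721) = -55 + 3721 = 3666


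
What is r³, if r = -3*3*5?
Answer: -91125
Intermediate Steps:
r = -45 (r = -9*5 = -45)
r³ = (-45)³ = -91125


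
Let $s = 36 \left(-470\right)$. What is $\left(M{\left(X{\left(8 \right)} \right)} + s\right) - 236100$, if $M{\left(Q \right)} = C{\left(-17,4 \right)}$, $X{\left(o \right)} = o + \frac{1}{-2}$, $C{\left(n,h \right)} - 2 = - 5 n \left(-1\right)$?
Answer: $-253103$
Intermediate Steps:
$C{\left(n,h \right)} = 2 + 5 n$ ($C{\left(n,h \right)} = 2 + - 5 n \left(-1\right) = 2 + 5 n$)
$X{\left(o \right)} = - \frac{1}{2} + o$ ($X{\left(o \right)} = o - \frac{1}{2} = - \frac{1}{2} + o$)
$M{\left(Q \right)} = -83$ ($M{\left(Q \right)} = 2 + 5 \left(-17\right) = 2 - 85 = -83$)
$s = -16920$
$\left(M{\left(X{\left(8 \right)} \right)} + s\right) - 236100 = \left(-83 - 16920\right) - 236100 = -17003 - 236100 = -253103$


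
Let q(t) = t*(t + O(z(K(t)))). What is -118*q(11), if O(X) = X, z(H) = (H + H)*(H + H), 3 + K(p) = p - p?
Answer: -61006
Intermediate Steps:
K(p) = -3 (K(p) = -3 + (p - p) = -3 + 0 = -3)
z(H) = 4*H**2 (z(H) = (2*H)*(2*H) = 4*H**2)
q(t) = t*(36 + t) (q(t) = t*(t + 4*(-3)**2) = t*(t + 4*9) = t*(t + 36) = t*(36 + t))
-118*q(11) = -1298*(36 + 11) = -1298*47 = -118*517 = -61006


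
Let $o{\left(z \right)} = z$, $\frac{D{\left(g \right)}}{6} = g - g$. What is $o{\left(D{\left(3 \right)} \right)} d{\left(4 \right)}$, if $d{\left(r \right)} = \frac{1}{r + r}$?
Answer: $0$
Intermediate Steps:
$D{\left(g \right)} = 0$ ($D{\left(g \right)} = 6 \left(g - g\right) = 6 \cdot 0 = 0$)
$d{\left(r \right)} = \frac{1}{2 r}$
$o{\left(D{\left(3 \right)} \right)} d{\left(4 \right)} = 0 \frac{1}{2 \cdot 4} = 0 \cdot \frac{1}{2} \cdot \frac{1}{4} = 0 \cdot \frac{1}{8} = 0$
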